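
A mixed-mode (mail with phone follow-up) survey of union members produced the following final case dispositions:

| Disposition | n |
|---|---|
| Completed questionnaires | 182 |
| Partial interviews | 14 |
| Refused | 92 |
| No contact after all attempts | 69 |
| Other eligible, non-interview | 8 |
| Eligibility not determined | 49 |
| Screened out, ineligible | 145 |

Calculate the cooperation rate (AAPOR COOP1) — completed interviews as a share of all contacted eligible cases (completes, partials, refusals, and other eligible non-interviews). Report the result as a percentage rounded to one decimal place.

Num: 182
Denom: 182 + 14 + 92 + 8 = 296
COOP1 = 182 / 296 = 0.6149

61.5%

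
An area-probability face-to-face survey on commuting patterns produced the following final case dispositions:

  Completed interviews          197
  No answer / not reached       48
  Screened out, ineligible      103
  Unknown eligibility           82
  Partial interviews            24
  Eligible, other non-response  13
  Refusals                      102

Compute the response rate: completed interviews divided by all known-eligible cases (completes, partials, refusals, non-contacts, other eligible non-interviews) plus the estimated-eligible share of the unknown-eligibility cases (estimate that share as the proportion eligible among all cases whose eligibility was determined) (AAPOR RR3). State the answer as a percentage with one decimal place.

Top → 197
Known eligible → 197 + 24 + 102 + 48 + 13 = 384
e = 384 / (384 + 103) = 384 / 487 = 0.7885
e × U → 0.7885 × 82 = 64.66
Base → 384 + 64.66 = 448.66
RR3 = 197 / 448.66 = 0.4391

43.9%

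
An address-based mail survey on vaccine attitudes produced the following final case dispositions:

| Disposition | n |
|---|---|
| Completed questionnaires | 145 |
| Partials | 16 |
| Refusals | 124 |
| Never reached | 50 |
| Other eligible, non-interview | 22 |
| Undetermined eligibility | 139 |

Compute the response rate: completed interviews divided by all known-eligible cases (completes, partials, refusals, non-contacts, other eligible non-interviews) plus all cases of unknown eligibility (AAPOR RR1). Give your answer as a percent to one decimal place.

29.2%

Num → 145
Denominator → 145 + 16 + 124 + 50 + 22 + 139 = 496
RR1 = 145 / 496 = 0.2923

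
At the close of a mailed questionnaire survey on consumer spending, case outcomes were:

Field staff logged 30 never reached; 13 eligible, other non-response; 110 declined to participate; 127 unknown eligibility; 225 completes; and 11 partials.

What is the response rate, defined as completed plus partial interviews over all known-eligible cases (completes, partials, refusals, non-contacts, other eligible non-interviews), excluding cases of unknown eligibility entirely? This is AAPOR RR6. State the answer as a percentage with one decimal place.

60.7%

Num: 225 + 11 = 236
Denom: 225 + 11 + 110 + 30 + 13 = 389
RR6 = 236 / 389 = 0.6067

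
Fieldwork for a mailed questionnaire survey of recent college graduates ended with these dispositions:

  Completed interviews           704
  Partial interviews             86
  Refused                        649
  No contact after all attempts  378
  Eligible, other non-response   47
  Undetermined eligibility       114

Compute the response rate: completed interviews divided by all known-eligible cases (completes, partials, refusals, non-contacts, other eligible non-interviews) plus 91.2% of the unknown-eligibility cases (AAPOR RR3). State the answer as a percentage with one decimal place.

35.8%

Numerator → 704
Determined eligible → 704 + 86 + 649 + 378 + 47 = 1864
Eligible share of unknowns → 0.9120 × 114 = 103.97
Denominator → 1864 + 103.97 = 1967.97
RR3 = 704 / 1967.97 = 0.3577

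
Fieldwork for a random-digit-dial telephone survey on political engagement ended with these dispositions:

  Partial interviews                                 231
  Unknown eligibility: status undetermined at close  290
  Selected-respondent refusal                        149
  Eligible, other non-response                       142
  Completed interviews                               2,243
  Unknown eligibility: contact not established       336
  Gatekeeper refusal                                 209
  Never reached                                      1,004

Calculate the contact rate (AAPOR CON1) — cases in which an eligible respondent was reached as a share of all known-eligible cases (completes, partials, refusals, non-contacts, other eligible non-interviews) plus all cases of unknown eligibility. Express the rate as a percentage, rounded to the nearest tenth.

Refused = 209 + 149 = 358
Unknown if eligible = 336 + 290 = 626
Num → 2243 + 231 + 358 + 142 = 2974
Base → 2243 + 231 + 358 + 1004 + 142 + 626 = 4604
CON1 = 2974 / 4604 = 0.6460

64.6%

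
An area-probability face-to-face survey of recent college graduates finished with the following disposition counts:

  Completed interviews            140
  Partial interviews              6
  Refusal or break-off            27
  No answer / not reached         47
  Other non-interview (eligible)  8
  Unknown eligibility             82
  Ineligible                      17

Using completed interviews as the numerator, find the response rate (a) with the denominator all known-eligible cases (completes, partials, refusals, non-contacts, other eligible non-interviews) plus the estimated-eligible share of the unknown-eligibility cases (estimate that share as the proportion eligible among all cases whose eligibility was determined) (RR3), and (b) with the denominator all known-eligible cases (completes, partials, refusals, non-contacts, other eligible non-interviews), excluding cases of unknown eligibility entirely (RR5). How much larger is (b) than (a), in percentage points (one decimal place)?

15.4

Numerator = 140
Eligible (known) = 140 + 6 + 27 + 47 + 8 = 228
e = 228 / (228 + 17) = 228 / 245 = 0.9306
Eligible share of unknowns = 0.9306 × 82 = 76.31
Denominator = 228 + 76.31 = 304.31
RR3 = 140 / 304.31 = 0.4601
Denominator = 140 + 6 + 27 + 47 + 8 = 228
RR5 = 140 / 228 = 0.6140
Difference = 61.40 − 46.01 = 15.39 percentage points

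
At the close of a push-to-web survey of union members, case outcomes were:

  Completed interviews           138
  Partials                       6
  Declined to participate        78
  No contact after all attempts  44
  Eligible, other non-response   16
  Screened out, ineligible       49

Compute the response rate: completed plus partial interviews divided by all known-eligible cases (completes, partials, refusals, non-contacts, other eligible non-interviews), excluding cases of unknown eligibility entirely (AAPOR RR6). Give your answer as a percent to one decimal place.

Top → 138 + 6 = 144
Denom → 138 + 6 + 78 + 44 + 16 = 282
RR6 = 144 / 282 = 0.5106

51.1%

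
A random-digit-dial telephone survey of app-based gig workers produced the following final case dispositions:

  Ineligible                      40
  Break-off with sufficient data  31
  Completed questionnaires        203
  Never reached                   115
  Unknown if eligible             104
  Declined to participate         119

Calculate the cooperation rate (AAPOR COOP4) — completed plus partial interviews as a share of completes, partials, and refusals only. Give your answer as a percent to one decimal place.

Top → 203 + 31 = 234
Denominator → 203 + 31 + 119 = 353
COOP4 = 234 / 353 = 0.6629

66.3%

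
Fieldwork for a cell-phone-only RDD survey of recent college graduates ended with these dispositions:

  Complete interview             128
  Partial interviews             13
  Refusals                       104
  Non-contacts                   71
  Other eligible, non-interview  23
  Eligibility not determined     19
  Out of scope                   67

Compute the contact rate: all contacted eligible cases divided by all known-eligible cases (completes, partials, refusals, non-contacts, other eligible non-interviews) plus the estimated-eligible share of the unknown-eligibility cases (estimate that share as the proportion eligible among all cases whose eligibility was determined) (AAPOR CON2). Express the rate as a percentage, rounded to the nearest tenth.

Numerator: 128 + 13 + 104 + 23 = 268
Known eligible: 128 + 13 + 104 + 71 + 23 = 339
e = 339 / (339 + 67) = 339 / 406 = 0.8350
Eligible share of unknowns: 0.8350 × 19 = 15.86
Base: 339 + 15.86 = 354.86
CON2 = 268 / 354.86 = 0.7552

75.5%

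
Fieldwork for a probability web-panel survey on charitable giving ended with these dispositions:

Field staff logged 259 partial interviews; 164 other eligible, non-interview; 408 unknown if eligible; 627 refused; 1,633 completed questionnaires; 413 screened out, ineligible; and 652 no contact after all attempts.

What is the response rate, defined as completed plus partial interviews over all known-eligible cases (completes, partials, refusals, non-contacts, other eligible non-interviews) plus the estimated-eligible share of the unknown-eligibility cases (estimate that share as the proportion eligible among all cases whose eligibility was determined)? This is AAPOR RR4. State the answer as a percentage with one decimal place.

Num → 1633 + 259 = 1892
Known eligible → 1633 + 259 + 627 + 652 + 164 = 3335
e = 3335 / (3335 + 413) = 3335 / 3748 = 0.8898
Estimated eligible among unknowns → 0.8898 × 408 = 363.04
Base → 3335 + 363.04 = 3698.04
RR4 = 1892 / 3698.04 = 0.5116

51.2%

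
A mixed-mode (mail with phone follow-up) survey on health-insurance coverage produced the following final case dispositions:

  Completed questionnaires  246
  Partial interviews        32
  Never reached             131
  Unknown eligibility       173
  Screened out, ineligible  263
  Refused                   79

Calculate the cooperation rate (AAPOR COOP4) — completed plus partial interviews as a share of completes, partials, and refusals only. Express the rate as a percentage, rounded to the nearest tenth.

77.9%

Num: 246 + 32 = 278
Denom: 246 + 32 + 79 = 357
COOP4 = 278 / 357 = 0.7787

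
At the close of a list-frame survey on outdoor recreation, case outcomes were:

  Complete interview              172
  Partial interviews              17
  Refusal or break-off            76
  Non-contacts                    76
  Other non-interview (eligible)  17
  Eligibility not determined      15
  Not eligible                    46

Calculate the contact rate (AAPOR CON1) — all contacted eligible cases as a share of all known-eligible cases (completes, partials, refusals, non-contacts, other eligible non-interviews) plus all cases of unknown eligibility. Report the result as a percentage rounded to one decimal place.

75.6%

Num → 172 + 17 + 76 + 17 = 282
Denominator → 172 + 17 + 76 + 76 + 17 + 15 = 373
CON1 = 282 / 373 = 0.7560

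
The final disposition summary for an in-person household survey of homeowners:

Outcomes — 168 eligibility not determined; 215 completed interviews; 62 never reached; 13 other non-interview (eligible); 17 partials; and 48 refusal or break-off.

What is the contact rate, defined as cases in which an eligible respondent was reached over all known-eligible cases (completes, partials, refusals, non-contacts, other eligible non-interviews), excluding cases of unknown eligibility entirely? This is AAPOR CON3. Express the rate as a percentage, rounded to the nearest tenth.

82.5%

Num → 215 + 17 + 48 + 13 = 293
Denom → 215 + 17 + 48 + 62 + 13 = 355
CON3 = 293 / 355 = 0.8254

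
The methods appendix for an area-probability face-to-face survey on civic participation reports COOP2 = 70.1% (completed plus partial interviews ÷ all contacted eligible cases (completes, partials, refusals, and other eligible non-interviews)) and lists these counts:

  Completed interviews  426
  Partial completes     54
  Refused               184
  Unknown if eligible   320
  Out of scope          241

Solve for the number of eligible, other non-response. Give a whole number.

Numerator: 426 + 54 = 480
COOP2 = 480 / D = 0.701
D = 480 / 0.701 = 684.7
Rest of base = 664
eligible, other non-response = 684.7 − 664 ≈ 21

21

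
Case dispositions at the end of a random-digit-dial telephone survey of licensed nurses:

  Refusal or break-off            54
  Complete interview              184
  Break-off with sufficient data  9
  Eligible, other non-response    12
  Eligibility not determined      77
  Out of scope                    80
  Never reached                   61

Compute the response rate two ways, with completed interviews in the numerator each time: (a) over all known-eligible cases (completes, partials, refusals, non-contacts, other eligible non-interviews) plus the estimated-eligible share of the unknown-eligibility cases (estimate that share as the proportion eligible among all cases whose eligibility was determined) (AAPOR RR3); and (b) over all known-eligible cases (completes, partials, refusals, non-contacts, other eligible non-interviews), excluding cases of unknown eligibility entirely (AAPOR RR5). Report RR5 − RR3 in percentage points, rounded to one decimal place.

9.3

Num: 184
Known eligible: 184 + 9 + 54 + 61 + 12 = 320
e = 320 / (320 + 80) = 320 / 400 = 0.8000
Estimated eligible among unknowns: 0.8000 × 77 = 61.60
Denom: 320 + 61.60 = 381.60
RR3 = 184 / 381.60 = 0.4822
Denom: 184 + 9 + 54 + 61 + 12 = 320
RR5 = 184 / 320 = 0.5750
Difference = 57.50 − 48.22 = 9.28 percentage points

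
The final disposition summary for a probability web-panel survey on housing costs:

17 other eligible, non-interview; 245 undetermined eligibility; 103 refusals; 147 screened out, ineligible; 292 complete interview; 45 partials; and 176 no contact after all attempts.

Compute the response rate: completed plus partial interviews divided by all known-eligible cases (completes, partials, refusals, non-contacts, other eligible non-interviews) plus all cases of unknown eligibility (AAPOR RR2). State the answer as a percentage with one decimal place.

38.4%

Top → 292 + 45 = 337
Denominator → 292 + 45 + 103 + 176 + 17 + 245 = 878
RR2 = 337 / 878 = 0.3838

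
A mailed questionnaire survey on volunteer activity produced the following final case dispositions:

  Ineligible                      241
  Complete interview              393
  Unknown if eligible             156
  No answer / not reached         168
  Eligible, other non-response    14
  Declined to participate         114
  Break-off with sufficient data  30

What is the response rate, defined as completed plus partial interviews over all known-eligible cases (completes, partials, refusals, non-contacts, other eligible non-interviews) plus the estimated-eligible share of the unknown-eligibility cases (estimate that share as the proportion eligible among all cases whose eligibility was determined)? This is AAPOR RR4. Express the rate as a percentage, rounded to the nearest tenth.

Numerator: 393 + 30 = 423
Eligible (known): 393 + 30 + 114 + 168 + 14 = 719
e = 719 / (719 + 241) = 719 / 960 = 0.7490
Estimated eligible among unknowns: 0.7490 × 156 = 116.84
Denominator: 719 + 116.84 = 835.84
RR4 = 423 / 835.84 = 0.5061

50.6%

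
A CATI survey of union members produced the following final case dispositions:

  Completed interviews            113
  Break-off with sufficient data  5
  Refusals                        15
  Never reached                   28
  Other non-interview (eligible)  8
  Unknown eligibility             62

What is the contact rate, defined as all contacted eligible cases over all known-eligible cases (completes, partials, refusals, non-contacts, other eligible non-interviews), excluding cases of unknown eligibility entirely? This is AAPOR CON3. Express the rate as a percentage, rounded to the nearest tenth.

83.4%

Numerator: 113 + 5 + 15 + 8 = 141
Denom: 113 + 5 + 15 + 28 + 8 = 169
CON3 = 141 / 169 = 0.8343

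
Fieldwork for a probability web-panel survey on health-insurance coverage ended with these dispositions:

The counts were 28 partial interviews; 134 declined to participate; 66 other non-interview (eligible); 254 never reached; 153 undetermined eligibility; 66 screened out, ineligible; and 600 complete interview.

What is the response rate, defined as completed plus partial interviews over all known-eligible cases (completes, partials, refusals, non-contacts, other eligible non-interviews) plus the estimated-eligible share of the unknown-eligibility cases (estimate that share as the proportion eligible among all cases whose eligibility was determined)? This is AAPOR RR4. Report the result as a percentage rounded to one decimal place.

51.2%

Numerator = 600 + 28 = 628
Known eligible = 600 + 28 + 134 + 254 + 66 = 1082
e = 1082 / (1082 + 66) = 1082 / 1148 = 0.9425
Eligible share of unknowns = 0.9425 × 153 = 144.20
Denominator = 1082 + 144.20 = 1226.20
RR4 = 628 / 1226.20 = 0.5122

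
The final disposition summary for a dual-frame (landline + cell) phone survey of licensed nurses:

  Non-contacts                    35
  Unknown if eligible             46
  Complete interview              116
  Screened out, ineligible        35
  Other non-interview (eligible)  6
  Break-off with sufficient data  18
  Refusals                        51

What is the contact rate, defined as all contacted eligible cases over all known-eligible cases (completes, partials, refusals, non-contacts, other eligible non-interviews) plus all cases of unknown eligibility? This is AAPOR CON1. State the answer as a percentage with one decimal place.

70.2%

Numerator → 116 + 18 + 51 + 6 = 191
Base → 116 + 18 + 51 + 35 + 6 + 46 = 272
CON1 = 191 / 272 = 0.7022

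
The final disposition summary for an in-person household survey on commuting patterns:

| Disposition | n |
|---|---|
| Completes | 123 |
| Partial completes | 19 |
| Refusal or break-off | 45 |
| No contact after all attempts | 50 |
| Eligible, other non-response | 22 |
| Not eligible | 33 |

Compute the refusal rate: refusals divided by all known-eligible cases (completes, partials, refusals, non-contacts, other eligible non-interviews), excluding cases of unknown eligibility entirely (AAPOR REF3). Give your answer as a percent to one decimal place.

Num: 45
Denom: 123 + 19 + 45 + 50 + 22 = 259
REF3 = 45 / 259 = 0.1737

17.4%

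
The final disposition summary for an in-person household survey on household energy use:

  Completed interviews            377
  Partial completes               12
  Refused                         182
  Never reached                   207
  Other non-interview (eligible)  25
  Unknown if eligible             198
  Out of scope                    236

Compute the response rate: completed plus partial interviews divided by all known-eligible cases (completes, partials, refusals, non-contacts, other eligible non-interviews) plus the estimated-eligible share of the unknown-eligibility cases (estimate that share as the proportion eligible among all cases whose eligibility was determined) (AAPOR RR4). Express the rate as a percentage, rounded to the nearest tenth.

40.7%

Top → 377 + 12 = 389
Eligible (known) → 377 + 12 + 182 + 207 + 25 = 803
e = 803 / (803 + 236) = 803 / 1039 = 0.7729
Estimated eligible among unknowns → 0.7729 × 198 = 153.03
Base → 803 + 153.03 = 956.03
RR4 = 389 / 956.03 = 0.4069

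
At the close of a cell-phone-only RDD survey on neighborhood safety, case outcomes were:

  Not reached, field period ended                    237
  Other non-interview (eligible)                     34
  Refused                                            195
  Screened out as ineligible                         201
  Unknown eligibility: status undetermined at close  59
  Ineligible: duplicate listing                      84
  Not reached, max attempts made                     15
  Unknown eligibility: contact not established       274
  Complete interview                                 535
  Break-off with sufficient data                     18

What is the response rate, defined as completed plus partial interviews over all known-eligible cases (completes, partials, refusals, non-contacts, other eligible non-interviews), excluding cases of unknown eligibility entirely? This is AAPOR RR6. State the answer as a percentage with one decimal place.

Non-contacts = 237 + 15 = 252
Unknown eligibility = 274 + 59 = 333
Out of scope = 201 + 84 = 285
Top: 535 + 18 = 553
Denominator: 535 + 18 + 195 + 252 + 34 = 1034
RR6 = 553 / 1034 = 0.5348

53.5%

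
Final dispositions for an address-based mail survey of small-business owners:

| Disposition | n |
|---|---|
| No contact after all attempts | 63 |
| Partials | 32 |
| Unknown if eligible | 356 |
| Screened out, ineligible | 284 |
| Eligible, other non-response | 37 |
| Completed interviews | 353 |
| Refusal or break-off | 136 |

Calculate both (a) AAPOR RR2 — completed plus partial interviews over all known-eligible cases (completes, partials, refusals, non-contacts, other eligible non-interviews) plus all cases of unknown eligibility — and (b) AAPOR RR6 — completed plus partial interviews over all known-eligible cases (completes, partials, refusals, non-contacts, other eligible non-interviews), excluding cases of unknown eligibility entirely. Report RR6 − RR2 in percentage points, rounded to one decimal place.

22.6

Numerator = 353 + 32 = 385
Base = 353 + 32 + 136 + 63 + 37 + 356 = 977
RR2 = 385 / 977 = 0.3941
Base = 353 + 32 + 136 + 63 + 37 = 621
RR6 = 385 / 621 = 0.6200
Difference = 62.00 − 39.41 = 22.59 percentage points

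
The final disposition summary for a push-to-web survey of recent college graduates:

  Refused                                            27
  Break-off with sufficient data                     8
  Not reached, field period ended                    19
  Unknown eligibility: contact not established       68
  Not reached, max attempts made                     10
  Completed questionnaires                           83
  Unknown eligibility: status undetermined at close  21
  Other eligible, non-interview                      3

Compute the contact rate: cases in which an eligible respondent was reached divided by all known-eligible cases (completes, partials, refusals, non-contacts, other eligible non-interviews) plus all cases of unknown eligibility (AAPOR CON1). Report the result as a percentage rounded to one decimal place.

50.6%

Never reached = 19 + 10 = 29
Eligibility not determined = 68 + 21 = 89
Numerator: 83 + 8 + 27 + 3 = 121
Base: 83 + 8 + 27 + 29 + 3 + 89 = 239
CON1 = 121 / 239 = 0.5063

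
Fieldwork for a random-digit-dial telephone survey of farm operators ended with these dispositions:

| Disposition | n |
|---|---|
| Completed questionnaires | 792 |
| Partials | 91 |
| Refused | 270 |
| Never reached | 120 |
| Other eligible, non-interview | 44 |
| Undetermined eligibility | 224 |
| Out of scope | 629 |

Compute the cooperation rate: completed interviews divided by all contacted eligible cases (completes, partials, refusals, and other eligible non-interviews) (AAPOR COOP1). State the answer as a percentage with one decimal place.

66.2%

Top = 792
Denom = 792 + 91 + 270 + 44 = 1197
COOP1 = 792 / 1197 = 0.6617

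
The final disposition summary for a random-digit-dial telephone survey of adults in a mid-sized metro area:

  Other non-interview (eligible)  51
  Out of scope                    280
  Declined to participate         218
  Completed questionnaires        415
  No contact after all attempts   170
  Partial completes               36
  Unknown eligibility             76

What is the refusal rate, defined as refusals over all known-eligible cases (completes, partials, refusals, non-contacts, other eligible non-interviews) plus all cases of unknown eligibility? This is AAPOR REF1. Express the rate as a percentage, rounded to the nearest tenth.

Top: 218
Denominator: 415 + 36 + 218 + 170 + 51 + 76 = 966
REF1 = 218 / 966 = 0.2257

22.6%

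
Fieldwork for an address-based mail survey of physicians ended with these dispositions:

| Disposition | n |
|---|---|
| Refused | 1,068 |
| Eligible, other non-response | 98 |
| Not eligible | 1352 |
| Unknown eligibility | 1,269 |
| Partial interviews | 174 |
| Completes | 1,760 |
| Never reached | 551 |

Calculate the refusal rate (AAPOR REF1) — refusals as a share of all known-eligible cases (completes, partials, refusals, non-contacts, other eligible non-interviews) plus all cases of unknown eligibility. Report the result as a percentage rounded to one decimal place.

Top = 1068
Denominator = 1760 + 174 + 1068 + 551 + 98 + 1269 = 4920
REF1 = 1068 / 4920 = 0.2171

21.7%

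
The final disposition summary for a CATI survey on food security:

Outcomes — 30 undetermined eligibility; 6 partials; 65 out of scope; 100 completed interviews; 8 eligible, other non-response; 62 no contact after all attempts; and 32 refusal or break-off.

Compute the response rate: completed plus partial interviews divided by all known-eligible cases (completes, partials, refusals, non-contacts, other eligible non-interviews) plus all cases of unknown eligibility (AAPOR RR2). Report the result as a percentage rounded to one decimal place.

44.5%

Top: 100 + 6 = 106
Base: 100 + 6 + 32 + 62 + 8 + 30 = 238
RR2 = 106 / 238 = 0.4454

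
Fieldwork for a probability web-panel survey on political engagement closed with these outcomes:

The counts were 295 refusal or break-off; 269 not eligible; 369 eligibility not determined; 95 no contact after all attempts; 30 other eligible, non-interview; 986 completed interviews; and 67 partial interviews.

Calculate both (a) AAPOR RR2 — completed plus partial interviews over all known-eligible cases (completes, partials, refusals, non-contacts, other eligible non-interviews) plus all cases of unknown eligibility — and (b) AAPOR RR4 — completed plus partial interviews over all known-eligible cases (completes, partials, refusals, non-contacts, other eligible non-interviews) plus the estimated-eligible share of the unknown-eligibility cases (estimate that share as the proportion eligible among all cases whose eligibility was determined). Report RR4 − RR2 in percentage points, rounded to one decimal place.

1.8

Num: 986 + 67 = 1053
Denominator: 986 + 67 + 295 + 95 + 30 + 369 = 1842
RR2 = 1053 / 1842 = 0.5717
Determined eligible: 986 + 67 + 295 + 95 + 30 = 1473
e = 1473 / (1473 + 269) = 1473 / 1742 = 0.8456
Eligible share of unknowns: 0.8456 × 369 = 312.03
Denominator: 1473 + 312.03 = 1785.03
RR4 = 1053 / 1785.03 = 0.5899
Difference = 58.99 − 57.17 = 1.82 percentage points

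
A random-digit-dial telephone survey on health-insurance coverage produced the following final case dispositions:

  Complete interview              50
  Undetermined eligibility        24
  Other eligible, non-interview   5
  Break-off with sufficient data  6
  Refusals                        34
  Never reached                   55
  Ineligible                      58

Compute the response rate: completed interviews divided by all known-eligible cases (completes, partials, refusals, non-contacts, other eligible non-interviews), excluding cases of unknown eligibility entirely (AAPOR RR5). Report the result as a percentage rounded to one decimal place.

33.3%

Top = 50
Denom = 50 + 6 + 34 + 55 + 5 = 150
RR5 = 50 / 150 = 0.3333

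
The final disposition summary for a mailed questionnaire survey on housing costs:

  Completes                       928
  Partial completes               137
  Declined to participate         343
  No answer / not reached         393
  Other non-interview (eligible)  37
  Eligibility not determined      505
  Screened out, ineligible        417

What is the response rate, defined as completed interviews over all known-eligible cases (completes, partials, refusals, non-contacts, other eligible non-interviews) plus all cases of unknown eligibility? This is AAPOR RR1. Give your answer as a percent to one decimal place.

Numerator = 928
Denominator = 928 + 137 + 343 + 393 + 37 + 505 = 2343
RR1 = 928 / 2343 = 0.3961

39.6%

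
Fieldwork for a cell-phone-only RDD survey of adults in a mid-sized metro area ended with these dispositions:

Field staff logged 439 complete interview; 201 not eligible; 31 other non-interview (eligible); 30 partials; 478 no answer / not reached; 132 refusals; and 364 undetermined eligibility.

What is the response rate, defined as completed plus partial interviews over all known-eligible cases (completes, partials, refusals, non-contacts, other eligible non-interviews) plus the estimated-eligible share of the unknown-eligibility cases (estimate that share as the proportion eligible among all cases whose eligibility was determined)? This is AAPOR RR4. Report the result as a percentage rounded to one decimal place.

33.1%

Num → 439 + 30 = 469
Determined eligible → 439 + 30 + 132 + 478 + 31 = 1110
e = 1110 / (1110 + 201) = 1110 / 1311 = 0.8467
Eligible share of unknowns → 0.8467 × 364 = 308.20
Denom → 1110 + 308.20 = 1418.20
RR4 = 469 / 1418.20 = 0.3307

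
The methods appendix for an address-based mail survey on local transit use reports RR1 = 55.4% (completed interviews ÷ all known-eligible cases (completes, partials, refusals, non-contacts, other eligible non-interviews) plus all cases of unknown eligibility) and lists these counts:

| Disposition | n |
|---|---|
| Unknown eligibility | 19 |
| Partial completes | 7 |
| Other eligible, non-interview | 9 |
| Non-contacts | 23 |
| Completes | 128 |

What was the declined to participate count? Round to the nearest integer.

RR1 = 128 / D = 0.554
D = 128 / 0.554 = 231.0
Rest of base = 186
declined to participate = 231.0 − 186 ≈ 45

45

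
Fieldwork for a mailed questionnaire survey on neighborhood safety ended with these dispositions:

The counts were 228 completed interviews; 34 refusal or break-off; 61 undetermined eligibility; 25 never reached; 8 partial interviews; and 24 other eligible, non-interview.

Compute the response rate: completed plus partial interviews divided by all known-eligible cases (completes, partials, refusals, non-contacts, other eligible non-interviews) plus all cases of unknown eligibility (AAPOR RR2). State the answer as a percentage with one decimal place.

Num: 228 + 8 = 236
Denom: 228 + 8 + 34 + 25 + 24 + 61 = 380
RR2 = 236 / 380 = 0.6211

62.1%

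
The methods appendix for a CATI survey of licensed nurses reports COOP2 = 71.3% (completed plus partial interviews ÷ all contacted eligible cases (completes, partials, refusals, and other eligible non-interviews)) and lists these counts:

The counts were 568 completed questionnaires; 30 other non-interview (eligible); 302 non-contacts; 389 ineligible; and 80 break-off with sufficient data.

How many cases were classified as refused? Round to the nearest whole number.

Num = 568 + 80 = 648
COOP2 = 648 / D = 0.713
D = 648 / 0.713 = 908.8
Remaining denominator categories sum to 678
refused = 908.8 − 678 ≈ 231

231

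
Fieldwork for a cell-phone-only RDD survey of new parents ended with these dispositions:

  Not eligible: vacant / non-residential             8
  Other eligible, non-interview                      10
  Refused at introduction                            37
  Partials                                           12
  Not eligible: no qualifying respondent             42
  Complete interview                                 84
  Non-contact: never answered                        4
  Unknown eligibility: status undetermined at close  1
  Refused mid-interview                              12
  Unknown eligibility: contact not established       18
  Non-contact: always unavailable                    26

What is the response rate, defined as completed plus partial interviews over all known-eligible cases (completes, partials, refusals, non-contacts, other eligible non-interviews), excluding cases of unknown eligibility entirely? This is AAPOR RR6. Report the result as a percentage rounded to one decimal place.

Refused = 37 + 12 = 49
No answer / not reached = 4 + 26 = 30
Undetermined eligibility = 18 + 1 = 19
Ineligible = 42 + 8 = 50
Numerator → 84 + 12 = 96
Denominator → 84 + 12 + 49 + 30 + 10 = 185
RR6 = 96 / 185 = 0.5189

51.9%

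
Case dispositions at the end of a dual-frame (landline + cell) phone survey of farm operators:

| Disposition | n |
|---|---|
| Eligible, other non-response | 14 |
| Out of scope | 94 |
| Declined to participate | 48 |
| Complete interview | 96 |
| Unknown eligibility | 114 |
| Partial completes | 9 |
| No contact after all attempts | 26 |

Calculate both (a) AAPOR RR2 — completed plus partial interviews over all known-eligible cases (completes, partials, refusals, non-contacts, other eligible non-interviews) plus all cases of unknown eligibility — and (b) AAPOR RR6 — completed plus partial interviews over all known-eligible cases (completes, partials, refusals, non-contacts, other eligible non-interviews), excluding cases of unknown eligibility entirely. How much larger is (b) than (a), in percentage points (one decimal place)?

20.2

Top → 96 + 9 = 105
Base → 96 + 9 + 48 + 26 + 14 + 114 = 307
RR2 = 105 / 307 = 0.3420
Base → 96 + 9 + 48 + 26 + 14 = 193
RR6 = 105 / 193 = 0.5440
Difference = 54.40 − 34.20 = 20.20 percentage points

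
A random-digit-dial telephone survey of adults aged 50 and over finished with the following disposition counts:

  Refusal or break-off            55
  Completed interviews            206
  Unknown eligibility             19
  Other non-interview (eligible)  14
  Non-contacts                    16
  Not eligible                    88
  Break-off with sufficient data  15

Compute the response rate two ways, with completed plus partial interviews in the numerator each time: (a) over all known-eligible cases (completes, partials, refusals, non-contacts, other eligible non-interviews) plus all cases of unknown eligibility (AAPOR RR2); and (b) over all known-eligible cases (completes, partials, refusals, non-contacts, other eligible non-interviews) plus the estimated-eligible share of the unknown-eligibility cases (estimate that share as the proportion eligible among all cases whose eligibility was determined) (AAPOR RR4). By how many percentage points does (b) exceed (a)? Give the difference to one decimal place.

0.9

Top → 206 + 15 = 221
Base → 206 + 15 + 55 + 16 + 14 + 19 = 325
RR2 = 221 / 325 = 0.6800
Determined eligible → 206 + 15 + 55 + 16 + 14 = 306
e = 306 / (306 + 88) = 306 / 394 = 0.7766
Estimated eligible among unknowns → 0.7766 × 19 = 14.76
Base → 306 + 14.76 = 320.76
RR4 = 221 / 320.76 = 0.6890
Difference = 68.90 − 68.00 = 0.90 percentage points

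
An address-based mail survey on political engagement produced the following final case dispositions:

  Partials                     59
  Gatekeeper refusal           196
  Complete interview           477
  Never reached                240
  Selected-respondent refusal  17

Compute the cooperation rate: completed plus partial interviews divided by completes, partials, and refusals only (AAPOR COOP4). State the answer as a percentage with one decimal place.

Refused = 196 + 17 = 213
Top → 477 + 59 = 536
Denominator → 477 + 59 + 213 = 749
COOP4 = 536 / 749 = 0.7156

71.6%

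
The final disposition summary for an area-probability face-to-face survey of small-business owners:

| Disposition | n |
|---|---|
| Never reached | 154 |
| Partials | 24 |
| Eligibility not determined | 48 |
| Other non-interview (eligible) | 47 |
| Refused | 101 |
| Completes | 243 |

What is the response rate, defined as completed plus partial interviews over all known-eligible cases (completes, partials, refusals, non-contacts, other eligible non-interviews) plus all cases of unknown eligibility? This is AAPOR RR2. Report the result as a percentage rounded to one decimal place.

Numerator: 243 + 24 = 267
Denom: 243 + 24 + 101 + 154 + 47 + 48 = 617
RR2 = 267 / 617 = 0.4327

43.3%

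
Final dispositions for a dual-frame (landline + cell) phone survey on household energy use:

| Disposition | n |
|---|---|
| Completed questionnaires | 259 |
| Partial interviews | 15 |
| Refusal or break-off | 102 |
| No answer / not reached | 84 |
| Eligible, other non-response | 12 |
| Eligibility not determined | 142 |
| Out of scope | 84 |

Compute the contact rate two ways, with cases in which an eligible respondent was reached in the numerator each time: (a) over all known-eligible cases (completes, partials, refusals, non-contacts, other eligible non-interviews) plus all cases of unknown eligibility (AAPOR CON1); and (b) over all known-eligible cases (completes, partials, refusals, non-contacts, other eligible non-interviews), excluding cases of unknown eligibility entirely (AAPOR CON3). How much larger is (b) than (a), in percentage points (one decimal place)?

Num → 259 + 15 + 102 + 12 = 388
Base → 259 + 15 + 102 + 84 + 12 + 142 = 614
CON1 = 388 / 614 = 0.6319
Base → 259 + 15 + 102 + 84 + 12 = 472
CON3 = 388 / 472 = 0.8220
Difference = 82.20 − 63.19 = 19.01 percentage points

19.0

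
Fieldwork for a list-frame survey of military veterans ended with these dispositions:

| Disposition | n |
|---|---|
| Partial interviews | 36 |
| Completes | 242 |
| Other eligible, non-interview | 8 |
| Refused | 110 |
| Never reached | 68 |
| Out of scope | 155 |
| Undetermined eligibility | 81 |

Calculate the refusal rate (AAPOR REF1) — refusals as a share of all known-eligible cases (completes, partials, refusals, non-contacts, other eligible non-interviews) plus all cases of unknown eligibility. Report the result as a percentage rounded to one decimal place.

20.2%

Numerator = 110
Base = 242 + 36 + 110 + 68 + 8 + 81 = 545
REF1 = 110 / 545 = 0.2018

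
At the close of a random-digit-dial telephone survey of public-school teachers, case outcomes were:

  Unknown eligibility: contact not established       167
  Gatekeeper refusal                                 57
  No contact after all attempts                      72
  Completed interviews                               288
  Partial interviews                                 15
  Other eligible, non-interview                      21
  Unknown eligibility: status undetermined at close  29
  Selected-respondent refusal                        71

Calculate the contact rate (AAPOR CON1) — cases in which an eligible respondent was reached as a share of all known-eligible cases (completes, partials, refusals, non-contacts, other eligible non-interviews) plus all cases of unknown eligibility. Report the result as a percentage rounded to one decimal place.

Refusals = 57 + 71 = 128
Undetermined eligibility = 167 + 29 = 196
Num: 288 + 15 + 128 + 21 = 452
Base: 288 + 15 + 128 + 72 + 21 + 196 = 720
CON1 = 452 / 720 = 0.6278

62.8%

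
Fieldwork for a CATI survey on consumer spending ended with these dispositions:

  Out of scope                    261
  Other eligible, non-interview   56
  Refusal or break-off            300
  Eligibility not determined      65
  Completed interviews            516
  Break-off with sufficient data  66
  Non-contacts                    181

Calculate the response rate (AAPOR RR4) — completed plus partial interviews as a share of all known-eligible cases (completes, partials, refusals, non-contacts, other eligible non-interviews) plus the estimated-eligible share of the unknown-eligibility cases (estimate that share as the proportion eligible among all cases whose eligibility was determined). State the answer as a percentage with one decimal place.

Num → 516 + 66 = 582
Eligible (known) → 516 + 66 + 300 + 181 + 56 = 1119
e = 1119 / (1119 + 261) = 1119 / 1380 = 0.8109
Estimated eligible among unknowns → 0.8109 × 65 = 52.71
Denom → 1119 + 52.71 = 1171.71
RR4 = 582 / 1171.71 = 0.4967

49.7%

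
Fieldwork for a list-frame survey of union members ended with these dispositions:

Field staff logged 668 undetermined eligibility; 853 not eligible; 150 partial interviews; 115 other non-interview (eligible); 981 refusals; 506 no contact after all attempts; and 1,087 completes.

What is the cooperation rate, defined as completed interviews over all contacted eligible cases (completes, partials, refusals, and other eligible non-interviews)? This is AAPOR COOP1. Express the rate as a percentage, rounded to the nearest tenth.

46.6%

Top = 1087
Base = 1087 + 150 + 981 + 115 = 2333
COOP1 = 1087 / 2333 = 0.4659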